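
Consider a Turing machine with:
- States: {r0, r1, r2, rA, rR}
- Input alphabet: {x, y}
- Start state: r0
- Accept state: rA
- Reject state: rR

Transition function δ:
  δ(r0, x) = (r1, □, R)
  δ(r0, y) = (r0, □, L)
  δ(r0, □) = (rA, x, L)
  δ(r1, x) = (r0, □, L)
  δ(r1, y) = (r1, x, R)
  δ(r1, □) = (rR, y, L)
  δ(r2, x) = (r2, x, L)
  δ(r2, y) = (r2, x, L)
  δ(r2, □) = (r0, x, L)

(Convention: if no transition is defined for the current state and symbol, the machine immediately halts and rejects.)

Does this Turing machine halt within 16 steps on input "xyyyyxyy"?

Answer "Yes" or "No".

Execution trace:
Initial: [r0]xyyyyxyy
Step 1: δ(r0, x) = (r1, □, R) → □[r1]yyyyxyy
Step 2: δ(r1, y) = (r1, x, R) → □x[r1]yyyxyy
Step 3: δ(r1, y) = (r1, x, R) → □xx[r1]yyxyy
Step 4: δ(r1, y) = (r1, x, R) → □xxx[r1]yxyy
Step 5: δ(r1, y) = (r1, x, R) → □xxxx[r1]xyy
Step 6: δ(r1, x) = (r0, □, L) → □xxx[r0]x□yy
Step 7: δ(r0, x) = (r1, □, R) → □xxx□[r1]□yy
Step 8: δ(r1, □) = (rR, y, L) → □xxx[rR]□yyy

The machine reaches the reject state rR and halts.
The machine halted after 8 steps (within the 16-step bound).

Answer: Yes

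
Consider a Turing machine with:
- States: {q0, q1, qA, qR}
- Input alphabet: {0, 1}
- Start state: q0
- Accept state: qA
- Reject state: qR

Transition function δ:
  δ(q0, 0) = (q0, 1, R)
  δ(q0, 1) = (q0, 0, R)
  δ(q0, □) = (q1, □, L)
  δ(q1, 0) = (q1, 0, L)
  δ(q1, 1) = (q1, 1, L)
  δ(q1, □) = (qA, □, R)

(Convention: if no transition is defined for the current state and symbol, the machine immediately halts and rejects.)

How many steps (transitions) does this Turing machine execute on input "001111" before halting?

Execution trace:
Initial: [q0]001111
Step 1: δ(q0, 0) = (q0, 1, R) → 1[q0]01111
Step 2: δ(q0, 0) = (q0, 1, R) → 11[q0]1111
Step 3: δ(q0, 1) = (q0, 0, R) → 110[q0]111
Step 4: δ(q0, 1) = (q0, 0, R) → 1100[q0]11
Step 5: δ(q0, 1) = (q0, 0, R) → 11000[q0]1
Step 6: δ(q0, 1) = (q0, 0, R) → 110000[q0]□
Step 7: δ(q0, □) = (q1, □, L) → 11000[q1]0□
Step 8: δ(q1, 0) = (q1, 0, L) → 1100[q1]00□
Step 9: δ(q1, 0) = (q1, 0, L) → 110[q1]000□
Step 10: δ(q1, 0) = (q1, 0, L) → 11[q1]0000□
Step 11: δ(q1, 0) = (q1, 0, L) → 1[q1]10000□
Step 12: δ(q1, 1) = (q1, 1, L) → [q1]110000□
Step 13: δ(q1, 1) = (q1, 1, L) → [q1]□110000□
Step 14: δ(q1, □) = (qA, □, R) → □[qA]110000□

The machine reaches the accept state qA and halts.

The machine executed 14 steps before halting.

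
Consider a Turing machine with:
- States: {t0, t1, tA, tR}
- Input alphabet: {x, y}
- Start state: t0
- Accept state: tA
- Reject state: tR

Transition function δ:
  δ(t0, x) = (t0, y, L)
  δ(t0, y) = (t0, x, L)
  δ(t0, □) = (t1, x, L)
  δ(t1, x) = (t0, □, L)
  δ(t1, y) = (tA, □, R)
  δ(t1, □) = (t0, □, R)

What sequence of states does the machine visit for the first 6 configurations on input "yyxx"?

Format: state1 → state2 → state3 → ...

Execution trace:
Initial: [t0]yyxx
Step 1: δ(t0, y) = (t0, x, L) → [t0]□xyxx
Step 2: δ(t0, □) = (t1, x, L) → [t1]□xxyxx
Step 3: δ(t1, □) = (t0, □, R) → □[t0]xxyxx
Step 4: δ(t0, x) = (t0, y, L) → [t0]□yxyxx
Step 5: δ(t0, □) = (t1, x, L) → [t1]□xyxyxx

State sequence: t0 → t0 → t1 → t0 → t0 → t1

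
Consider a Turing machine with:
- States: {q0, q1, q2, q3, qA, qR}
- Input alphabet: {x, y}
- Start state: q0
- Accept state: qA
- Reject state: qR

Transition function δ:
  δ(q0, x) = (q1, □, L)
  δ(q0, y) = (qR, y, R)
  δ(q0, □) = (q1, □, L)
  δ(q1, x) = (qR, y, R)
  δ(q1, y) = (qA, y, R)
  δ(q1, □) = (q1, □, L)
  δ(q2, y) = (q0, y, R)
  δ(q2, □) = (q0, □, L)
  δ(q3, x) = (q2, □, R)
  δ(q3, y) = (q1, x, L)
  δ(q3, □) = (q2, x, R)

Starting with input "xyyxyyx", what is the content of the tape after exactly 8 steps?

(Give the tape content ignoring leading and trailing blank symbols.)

Execution trace:
Initial: [q0]xyyxyyx
Step 1: δ(q0, x) = (q1, □, L) → [q1]□□yyxyyx
Step 2: δ(q1, □) = (q1, □, L) → [q1]□□□yyxyyx
Step 3: δ(q1, □) = (q1, □, L) → [q1]□□□□yyxyyx
Step 4: δ(q1, □) = (q1, □, L) → [q1]□□□□□yyxyyx
Step 5: δ(q1, □) = (q1, □, L) → [q1]□□□□□□yyxyyx
Step 6: δ(q1, □) = (q1, □, L) → [q1]□□□□□□□yyxyyx
Step 7: δ(q1, □) = (q1, □, L) → [q1]□□□□□□□□yyxyyx
Step 8: δ(q1, □) = (q1, □, L) → [q1]□□□□□□□□□yyxyyx

After 8 steps, the tape (ignoring leading/trailing blanks) is: yyxyyx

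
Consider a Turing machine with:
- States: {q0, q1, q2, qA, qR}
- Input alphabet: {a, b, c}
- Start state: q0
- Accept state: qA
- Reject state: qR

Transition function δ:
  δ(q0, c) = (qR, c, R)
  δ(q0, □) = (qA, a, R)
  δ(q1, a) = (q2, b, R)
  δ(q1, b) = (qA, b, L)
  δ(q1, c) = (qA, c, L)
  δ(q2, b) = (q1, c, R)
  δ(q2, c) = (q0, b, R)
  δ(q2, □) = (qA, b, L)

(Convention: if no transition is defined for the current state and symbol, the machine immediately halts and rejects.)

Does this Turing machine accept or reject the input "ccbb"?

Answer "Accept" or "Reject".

Execution trace:
Initial: [q0]ccbb
Step 1: δ(q0, c) = (qR, c, R) → c[qR]cbb

The machine reaches the reject state qR and halts.

Answer: Reject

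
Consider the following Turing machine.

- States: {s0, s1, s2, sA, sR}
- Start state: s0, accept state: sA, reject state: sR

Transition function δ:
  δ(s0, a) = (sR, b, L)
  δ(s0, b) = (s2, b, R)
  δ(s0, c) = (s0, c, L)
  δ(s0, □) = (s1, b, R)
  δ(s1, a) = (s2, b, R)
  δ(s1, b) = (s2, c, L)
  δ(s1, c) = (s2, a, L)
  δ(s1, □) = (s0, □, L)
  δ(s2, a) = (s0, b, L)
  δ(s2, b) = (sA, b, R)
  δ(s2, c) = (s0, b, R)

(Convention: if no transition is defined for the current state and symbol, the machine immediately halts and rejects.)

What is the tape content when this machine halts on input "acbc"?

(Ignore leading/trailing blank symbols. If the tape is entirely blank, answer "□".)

Execution trace:
Initial: [s0]acbc
Step 1: δ(s0, a) = (sR, b, L) → [sR]□bcbc

The machine reaches the reject state sR and halts.

Final tape (ignoring leading/trailing blanks): bcbc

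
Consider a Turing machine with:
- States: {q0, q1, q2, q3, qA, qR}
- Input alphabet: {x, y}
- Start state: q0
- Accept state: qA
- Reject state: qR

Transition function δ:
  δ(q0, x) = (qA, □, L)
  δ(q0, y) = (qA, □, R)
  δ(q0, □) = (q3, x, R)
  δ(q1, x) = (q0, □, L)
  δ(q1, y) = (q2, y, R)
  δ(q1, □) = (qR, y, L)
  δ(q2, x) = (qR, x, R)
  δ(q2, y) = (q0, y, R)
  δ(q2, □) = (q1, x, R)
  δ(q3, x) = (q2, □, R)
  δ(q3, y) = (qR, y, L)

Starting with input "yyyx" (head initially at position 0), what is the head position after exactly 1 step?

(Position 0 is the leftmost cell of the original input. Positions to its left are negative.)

Execution trace (head position shown):
Step 0: [q0]yyyx  (head at position 0)
Step 1: move right → □[qA]yyx  (head at position 1)

After 1 step, the head is at position 1.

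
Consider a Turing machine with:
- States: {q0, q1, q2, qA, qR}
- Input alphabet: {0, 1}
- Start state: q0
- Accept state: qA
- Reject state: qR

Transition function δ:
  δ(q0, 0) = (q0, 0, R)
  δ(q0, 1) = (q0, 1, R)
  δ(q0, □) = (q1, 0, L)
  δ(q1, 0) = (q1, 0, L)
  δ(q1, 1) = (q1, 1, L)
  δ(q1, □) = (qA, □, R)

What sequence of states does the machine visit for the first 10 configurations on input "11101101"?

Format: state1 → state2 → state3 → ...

Execution trace:
Initial: [q0]11101101
Step 1: δ(q0, 1) = (q0, 1, R) → 1[q0]1101101
Step 2: δ(q0, 1) = (q0, 1, R) → 11[q0]101101
Step 3: δ(q0, 1) = (q0, 1, R) → 111[q0]01101
Step 4: δ(q0, 0) = (q0, 0, R) → 1110[q0]1101
Step 5: δ(q0, 1) = (q0, 1, R) → 11101[q0]101
Step 6: δ(q0, 1) = (q0, 1, R) → 111011[q0]01
Step 7: δ(q0, 0) = (q0, 0, R) → 1110110[q0]1
Step 8: δ(q0, 1) = (q0, 1, R) → 11101101[q0]□
Step 9: δ(q0, □) = (q1, 0, L) → 1110110[q1]10

State sequence: q0 → q0 → q0 → q0 → q0 → q0 → q0 → q0 → q0 → q1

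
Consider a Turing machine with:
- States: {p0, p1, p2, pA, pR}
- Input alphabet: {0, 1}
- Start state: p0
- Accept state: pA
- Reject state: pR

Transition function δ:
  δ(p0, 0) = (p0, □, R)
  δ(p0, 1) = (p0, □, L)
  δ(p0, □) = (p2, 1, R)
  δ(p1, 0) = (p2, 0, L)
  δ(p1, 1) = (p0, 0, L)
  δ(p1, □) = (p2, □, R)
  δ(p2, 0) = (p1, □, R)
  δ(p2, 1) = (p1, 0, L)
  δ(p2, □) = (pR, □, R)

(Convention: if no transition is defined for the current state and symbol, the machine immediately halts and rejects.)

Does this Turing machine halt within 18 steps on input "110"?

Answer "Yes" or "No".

Execution trace:
Initial: [p0]110
Step 1: δ(p0, 1) = (p0, □, L) → [p0]□□10
Step 2: δ(p0, □) = (p2, 1, R) → 1[p2]□10
Step 3: δ(p2, □) = (pR, □, R) → 1□[pR]10

The machine reaches the reject state pR and halts.
The machine halted after 3 steps (within the 18-step bound).

Answer: Yes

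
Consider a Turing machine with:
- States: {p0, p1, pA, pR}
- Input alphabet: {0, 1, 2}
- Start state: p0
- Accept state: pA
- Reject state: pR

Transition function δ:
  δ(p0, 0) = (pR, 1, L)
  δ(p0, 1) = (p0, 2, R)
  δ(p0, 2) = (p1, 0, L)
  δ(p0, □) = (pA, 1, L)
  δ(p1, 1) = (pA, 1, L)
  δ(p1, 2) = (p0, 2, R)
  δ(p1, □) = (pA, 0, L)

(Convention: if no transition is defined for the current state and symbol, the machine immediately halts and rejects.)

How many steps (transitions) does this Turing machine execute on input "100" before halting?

Execution trace:
Initial: [p0]100
Step 1: δ(p0, 1) = (p0, 2, R) → 2[p0]00
Step 2: δ(p0, 0) = (pR, 1, L) → [pR]210

The machine reaches the reject state pR and halts.

The machine executed 2 steps before halting.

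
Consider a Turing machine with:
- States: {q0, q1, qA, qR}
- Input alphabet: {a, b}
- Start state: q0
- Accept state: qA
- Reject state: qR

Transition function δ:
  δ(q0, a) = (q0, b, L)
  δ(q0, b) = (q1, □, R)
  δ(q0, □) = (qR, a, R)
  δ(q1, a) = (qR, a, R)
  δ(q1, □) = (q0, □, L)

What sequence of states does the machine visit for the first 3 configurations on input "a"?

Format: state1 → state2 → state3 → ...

Execution trace:
Initial: [q0]a
Step 1: δ(q0, a) = (q0, b, L) → [q0]□b
Step 2: δ(q0, □) = (qR, a, R) → a[qR]b

The machine reaches the reject state qR and halts.

State sequence: q0 → q0 → qR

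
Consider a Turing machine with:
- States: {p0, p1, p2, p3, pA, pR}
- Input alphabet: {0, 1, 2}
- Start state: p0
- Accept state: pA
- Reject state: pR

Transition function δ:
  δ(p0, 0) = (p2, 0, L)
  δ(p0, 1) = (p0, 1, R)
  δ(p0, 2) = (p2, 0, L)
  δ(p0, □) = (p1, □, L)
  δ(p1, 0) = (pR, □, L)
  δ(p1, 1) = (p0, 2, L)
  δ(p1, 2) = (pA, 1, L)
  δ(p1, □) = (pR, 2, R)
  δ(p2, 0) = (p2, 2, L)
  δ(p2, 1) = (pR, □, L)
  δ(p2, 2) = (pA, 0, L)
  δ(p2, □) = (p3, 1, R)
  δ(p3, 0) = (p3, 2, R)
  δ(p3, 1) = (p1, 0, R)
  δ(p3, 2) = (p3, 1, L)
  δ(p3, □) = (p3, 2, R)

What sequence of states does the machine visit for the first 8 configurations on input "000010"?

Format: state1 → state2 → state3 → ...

Execution trace:
Initial: [p0]000010
Step 1: δ(p0, 0) = (p2, 0, L) → [p2]□000010
Step 2: δ(p2, □) = (p3, 1, R) → 1[p3]000010
Step 3: δ(p3, 0) = (p3, 2, R) → 12[p3]00010
Step 4: δ(p3, 0) = (p3, 2, R) → 122[p3]0010
Step 5: δ(p3, 0) = (p3, 2, R) → 1222[p3]010
Step 6: δ(p3, 0) = (p3, 2, R) → 12222[p3]10
Step 7: δ(p3, 1) = (p1, 0, R) → 122220[p1]0

State sequence: p0 → p2 → p3 → p3 → p3 → p3 → p3 → p1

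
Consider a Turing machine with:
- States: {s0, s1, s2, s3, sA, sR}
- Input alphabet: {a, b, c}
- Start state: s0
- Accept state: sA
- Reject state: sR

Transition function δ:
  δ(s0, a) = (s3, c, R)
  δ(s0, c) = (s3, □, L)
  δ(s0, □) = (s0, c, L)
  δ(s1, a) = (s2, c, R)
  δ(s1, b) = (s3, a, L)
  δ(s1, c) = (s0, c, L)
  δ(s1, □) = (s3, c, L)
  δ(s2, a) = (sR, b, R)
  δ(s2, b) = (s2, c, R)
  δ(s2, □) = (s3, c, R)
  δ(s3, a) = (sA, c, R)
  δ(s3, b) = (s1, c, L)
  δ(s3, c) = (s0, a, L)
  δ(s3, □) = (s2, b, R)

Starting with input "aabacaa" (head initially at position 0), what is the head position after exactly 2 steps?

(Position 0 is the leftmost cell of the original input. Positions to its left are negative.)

Execution trace (head position shown):
Step 0: [s0]aabacaa  (head at position 0)
Step 1: move right → c[s3]abacaa  (head at position 1)
Step 2: move right → cc[sA]bacaa  (head at position 2)

After 2 steps, the head is at position 2.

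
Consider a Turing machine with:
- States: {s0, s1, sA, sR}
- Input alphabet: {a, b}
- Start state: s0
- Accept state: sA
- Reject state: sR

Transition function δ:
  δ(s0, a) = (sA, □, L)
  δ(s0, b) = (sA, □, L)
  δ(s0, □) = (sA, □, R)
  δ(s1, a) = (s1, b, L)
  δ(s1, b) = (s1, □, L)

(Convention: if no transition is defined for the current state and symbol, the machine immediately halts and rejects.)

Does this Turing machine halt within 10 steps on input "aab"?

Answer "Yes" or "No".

Execution trace:
Initial: [s0]aab
Step 1: δ(s0, a) = (sA, □, L) → [sA]□□ab

The machine reaches the accept state sA and halts.
The machine halted after 1 step (within the 10-step bound).

Answer: Yes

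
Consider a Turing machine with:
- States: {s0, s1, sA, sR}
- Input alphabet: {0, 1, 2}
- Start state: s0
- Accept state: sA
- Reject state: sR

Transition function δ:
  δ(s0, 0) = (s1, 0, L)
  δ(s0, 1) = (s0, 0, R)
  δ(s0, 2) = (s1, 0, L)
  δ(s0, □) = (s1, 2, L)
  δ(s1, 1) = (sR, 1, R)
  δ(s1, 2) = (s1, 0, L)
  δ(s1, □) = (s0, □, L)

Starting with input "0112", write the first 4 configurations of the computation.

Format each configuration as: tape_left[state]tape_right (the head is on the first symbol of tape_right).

Transitions applied:
Step 1: δ(s0, 0) = (s1, 0, L)
Step 2: δ(s1, □) = (s0, □, L)
Step 3: δ(s0, □) = (s1, 2, L)

The first 4 configurations are:
[s0]0112 ⊢ [s1]□0112 ⊢ [s0]□□0112 ⊢ [s1]□2□0112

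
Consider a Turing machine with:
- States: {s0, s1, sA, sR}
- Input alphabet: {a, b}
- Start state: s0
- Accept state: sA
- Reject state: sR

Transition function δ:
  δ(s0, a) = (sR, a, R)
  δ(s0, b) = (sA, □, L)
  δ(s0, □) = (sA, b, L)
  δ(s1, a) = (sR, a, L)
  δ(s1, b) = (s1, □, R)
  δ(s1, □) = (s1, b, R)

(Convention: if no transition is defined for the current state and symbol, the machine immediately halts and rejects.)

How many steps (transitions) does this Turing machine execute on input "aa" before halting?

Execution trace:
Initial: [s0]aa
Step 1: δ(s0, a) = (sR, a, R) → a[sR]a

The machine reaches the reject state sR and halts.

The machine executed 1 step before halting.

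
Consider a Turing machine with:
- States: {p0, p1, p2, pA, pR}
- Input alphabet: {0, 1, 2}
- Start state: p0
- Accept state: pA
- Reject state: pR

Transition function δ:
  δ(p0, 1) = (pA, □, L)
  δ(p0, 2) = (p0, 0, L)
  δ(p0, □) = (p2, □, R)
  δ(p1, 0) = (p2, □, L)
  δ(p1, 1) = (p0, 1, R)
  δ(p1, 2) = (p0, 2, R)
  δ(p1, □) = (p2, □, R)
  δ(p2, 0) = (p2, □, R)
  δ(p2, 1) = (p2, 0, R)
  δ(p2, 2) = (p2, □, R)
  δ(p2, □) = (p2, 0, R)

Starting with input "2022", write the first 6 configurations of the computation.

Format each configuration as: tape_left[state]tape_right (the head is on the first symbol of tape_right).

Transitions applied:
Step 1: δ(p0, 2) = (p0, 0, L)
Step 2: δ(p0, □) = (p2, □, R)
Step 3: δ(p2, 0) = (p2, □, R)
Step 4: δ(p2, 0) = (p2, □, R)
Step 5: δ(p2, 2) = (p2, □, R)

The first 6 configurations are:
[p0]2022 ⊢ [p0]□0022 ⊢ □[p2]0022 ⊢ □□[p2]022 ⊢ □□□[p2]22 ⊢ □□□□[p2]2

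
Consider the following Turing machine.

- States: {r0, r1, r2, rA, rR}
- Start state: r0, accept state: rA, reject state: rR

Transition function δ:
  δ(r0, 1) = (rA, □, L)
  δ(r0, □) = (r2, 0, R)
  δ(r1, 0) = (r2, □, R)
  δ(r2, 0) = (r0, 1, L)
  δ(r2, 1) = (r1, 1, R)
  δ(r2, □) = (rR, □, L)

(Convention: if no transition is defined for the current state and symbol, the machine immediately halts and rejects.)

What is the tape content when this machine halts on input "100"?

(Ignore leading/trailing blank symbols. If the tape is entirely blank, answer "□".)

Execution trace:
Initial: [r0]100
Step 1: δ(r0, 1) = (rA, □, L) → [rA]□□00

The machine reaches the accept state rA and halts.

Final tape (ignoring leading/trailing blanks): 00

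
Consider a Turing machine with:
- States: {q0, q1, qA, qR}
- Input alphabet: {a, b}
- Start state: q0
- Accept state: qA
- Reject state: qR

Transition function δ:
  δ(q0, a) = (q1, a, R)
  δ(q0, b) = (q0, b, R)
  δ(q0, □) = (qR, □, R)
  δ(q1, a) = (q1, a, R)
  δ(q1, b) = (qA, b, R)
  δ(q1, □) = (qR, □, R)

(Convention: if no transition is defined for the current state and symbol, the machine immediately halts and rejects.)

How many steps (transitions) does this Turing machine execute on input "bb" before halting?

Execution trace:
Initial: [q0]bb
Step 1: δ(q0, b) = (q0, b, R) → b[q0]b
Step 2: δ(q0, b) = (q0, b, R) → bb[q0]□
Step 3: δ(q0, □) = (qR, □, R) → bb□[qR]□

The machine reaches the reject state qR and halts.

The machine executed 3 steps before halting.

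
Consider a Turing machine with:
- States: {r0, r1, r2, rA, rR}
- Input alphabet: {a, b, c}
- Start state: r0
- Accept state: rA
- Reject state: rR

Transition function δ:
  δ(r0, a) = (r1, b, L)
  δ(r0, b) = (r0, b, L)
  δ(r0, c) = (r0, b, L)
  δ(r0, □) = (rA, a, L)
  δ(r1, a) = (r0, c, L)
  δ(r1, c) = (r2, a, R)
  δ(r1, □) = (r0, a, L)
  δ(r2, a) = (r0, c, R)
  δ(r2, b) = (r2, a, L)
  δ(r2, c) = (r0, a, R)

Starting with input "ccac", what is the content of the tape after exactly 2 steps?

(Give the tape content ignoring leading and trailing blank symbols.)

Execution trace:
Initial: [r0]ccac
Step 1: δ(r0, c) = (r0, b, L) → [r0]□bcac
Step 2: δ(r0, □) = (rA, a, L) → [rA]□abcac

The machine reaches the accept state rA and halts.

After 2 steps, the tape (ignoring leading/trailing blanks) is: abcac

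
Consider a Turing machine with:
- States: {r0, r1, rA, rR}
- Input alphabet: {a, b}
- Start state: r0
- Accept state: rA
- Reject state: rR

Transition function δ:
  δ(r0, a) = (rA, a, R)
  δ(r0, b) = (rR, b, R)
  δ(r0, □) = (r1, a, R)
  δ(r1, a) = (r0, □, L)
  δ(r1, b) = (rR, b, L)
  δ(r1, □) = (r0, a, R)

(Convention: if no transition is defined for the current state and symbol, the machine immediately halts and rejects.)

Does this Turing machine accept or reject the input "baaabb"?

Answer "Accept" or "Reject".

Execution trace:
Initial: [r0]baaabb
Step 1: δ(r0, b) = (rR, b, R) → b[rR]aaabb

The machine reaches the reject state rR and halts.

Answer: Reject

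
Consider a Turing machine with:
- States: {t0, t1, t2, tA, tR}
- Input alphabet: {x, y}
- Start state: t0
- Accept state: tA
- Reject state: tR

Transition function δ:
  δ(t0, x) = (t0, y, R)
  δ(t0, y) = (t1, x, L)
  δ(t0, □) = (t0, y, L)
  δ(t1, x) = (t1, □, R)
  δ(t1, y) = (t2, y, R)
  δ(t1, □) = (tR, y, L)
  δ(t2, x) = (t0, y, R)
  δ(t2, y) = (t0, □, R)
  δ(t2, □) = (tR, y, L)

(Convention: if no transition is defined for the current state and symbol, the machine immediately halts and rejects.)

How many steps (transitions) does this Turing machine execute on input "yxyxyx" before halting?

Execution trace:
Initial: [t0]yxyxyx
Step 1: δ(t0, y) = (t1, x, L) → [t1]□xxyxyx
Step 2: δ(t1, □) = (tR, y, L) → [tR]□yxxyxyx

The machine reaches the reject state tR and halts.

The machine executed 2 steps before halting.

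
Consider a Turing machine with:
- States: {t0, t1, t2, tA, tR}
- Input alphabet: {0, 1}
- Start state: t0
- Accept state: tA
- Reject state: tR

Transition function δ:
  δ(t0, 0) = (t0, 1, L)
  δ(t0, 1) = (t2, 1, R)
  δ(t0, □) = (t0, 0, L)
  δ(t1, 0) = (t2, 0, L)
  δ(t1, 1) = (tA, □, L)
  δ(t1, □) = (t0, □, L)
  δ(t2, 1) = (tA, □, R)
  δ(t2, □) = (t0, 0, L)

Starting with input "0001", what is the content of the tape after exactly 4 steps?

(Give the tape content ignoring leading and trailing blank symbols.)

Execution trace:
Initial: [t0]0001
Step 1: δ(t0, 0) = (t0, 1, L) → [t0]□1001
Step 2: δ(t0, □) = (t0, 0, L) → [t0]□01001
Step 3: δ(t0, □) = (t0, 0, L) → [t0]□001001
Step 4: δ(t0, □) = (t0, 0, L) → [t0]□0001001

After 4 steps, the tape (ignoring leading/trailing blanks) is: 0001001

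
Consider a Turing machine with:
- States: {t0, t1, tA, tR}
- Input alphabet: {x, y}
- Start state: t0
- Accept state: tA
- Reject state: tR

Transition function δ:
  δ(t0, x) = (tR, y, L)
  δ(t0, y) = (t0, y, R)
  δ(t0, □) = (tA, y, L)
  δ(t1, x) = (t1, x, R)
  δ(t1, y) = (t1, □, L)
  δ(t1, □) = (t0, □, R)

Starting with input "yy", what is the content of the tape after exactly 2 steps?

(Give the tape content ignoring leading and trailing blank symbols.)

Execution trace:
Initial: [t0]yy
Step 1: δ(t0, y) = (t0, y, R) → y[t0]y
Step 2: δ(t0, y) = (t0, y, R) → yy[t0]□

After 2 steps, the tape (ignoring leading/trailing blanks) is: yy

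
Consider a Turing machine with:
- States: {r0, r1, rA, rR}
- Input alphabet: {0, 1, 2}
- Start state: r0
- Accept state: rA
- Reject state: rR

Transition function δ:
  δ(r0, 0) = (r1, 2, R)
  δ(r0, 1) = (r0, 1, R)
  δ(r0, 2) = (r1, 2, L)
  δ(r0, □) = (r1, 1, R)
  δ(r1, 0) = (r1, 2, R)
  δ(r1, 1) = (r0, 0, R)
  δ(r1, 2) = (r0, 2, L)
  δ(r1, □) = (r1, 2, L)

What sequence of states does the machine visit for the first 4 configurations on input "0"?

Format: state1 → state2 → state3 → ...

Execution trace:
Initial: [r0]0
Step 1: δ(r0, 0) = (r1, 2, R) → 2[r1]□
Step 2: δ(r1, □) = (r1, 2, L) → [r1]22
Step 3: δ(r1, 2) = (r0, 2, L) → [r0]□22

State sequence: r0 → r1 → r1 → r0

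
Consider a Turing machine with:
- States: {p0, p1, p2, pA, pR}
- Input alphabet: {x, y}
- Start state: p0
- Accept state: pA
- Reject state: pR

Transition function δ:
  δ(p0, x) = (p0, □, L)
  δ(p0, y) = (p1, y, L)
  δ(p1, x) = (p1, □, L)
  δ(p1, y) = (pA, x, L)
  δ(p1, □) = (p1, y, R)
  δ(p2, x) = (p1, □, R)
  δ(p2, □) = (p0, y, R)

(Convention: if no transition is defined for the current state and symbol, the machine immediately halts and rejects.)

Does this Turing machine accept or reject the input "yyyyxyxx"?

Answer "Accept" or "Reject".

Execution trace:
Initial: [p0]yyyyxyxx
Step 1: δ(p0, y) = (p1, y, L) → [p1]□yyyyxyxx
Step 2: δ(p1, □) = (p1, y, R) → y[p1]yyyyxyxx
Step 3: δ(p1, y) = (pA, x, L) → [pA]yxyyyxyxx

The machine reaches the accept state pA and halts.

Answer: Accept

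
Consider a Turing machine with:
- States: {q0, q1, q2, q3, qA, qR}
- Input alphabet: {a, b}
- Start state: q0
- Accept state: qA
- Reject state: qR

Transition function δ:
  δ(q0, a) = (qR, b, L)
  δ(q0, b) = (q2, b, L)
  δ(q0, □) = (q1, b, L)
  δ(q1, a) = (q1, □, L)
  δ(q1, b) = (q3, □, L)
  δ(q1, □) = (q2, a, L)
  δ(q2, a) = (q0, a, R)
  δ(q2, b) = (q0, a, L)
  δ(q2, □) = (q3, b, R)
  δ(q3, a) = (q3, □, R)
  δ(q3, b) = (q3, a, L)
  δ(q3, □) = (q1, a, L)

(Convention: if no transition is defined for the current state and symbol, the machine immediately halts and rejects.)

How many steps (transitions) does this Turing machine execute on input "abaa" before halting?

Execution trace:
Initial: [q0]abaa
Step 1: δ(q0, a) = (qR, b, L) → [qR]□bbaa

The machine reaches the reject state qR and halts.

The machine executed 1 step before halting.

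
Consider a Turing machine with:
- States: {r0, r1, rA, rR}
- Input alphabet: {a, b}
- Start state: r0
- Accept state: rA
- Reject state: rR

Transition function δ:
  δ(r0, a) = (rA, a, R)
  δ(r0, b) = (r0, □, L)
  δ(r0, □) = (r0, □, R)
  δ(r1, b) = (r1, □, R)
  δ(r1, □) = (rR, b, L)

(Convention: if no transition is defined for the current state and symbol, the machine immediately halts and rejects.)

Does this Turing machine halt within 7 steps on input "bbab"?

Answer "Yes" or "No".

Execution trace:
Initial: [r0]bbab
Step 1: δ(r0, b) = (r0, □, L) → [r0]□□bab
Step 2: δ(r0, □) = (r0, □, R) → □[r0]□bab
Step 3: δ(r0, □) = (r0, □, R) → □□[r0]bab
Step 4: δ(r0, b) = (r0, □, L) → □[r0]□□ab
Step 5: δ(r0, □) = (r0, □, R) → □□[r0]□ab
Step 6: δ(r0, □) = (r0, □, R) → □□□[r0]ab
Step 7: δ(r0, a) = (rA, a, R) → □□□a[rA]b

The machine reaches the accept state rA and halts.
The machine halted after 7 steps (within the 7-step bound).

Answer: Yes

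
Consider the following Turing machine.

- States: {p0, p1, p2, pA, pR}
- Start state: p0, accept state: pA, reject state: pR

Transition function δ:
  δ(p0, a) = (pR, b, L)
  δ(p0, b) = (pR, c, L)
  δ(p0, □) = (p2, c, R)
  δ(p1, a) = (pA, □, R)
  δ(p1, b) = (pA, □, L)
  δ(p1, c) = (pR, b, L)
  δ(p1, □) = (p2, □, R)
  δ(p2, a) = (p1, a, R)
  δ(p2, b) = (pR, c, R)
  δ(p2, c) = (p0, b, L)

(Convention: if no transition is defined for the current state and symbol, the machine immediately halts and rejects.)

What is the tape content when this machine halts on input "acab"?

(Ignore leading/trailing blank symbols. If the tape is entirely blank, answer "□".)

Execution trace:
Initial: [p0]acab
Step 1: δ(p0, a) = (pR, b, L) → [pR]□bcab

The machine reaches the reject state pR and halts.

Final tape (ignoring leading/trailing blanks): bcab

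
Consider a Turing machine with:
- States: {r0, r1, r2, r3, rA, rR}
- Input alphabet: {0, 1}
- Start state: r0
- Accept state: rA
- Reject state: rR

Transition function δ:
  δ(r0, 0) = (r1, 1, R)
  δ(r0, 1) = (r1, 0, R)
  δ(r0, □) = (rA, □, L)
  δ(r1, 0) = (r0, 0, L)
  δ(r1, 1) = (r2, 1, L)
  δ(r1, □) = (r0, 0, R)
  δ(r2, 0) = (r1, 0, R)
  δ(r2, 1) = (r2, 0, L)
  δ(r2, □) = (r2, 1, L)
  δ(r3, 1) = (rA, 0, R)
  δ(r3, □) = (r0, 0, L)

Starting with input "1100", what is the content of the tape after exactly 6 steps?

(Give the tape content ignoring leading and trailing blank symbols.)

Execution trace:
Initial: [r0]1100
Step 1: δ(r0, 1) = (r1, 0, R) → 0[r1]100
Step 2: δ(r1, 1) = (r2, 1, L) → [r2]0100
Step 3: δ(r2, 0) = (r1, 0, R) → 0[r1]100
Step 4: δ(r1, 1) = (r2, 1, L) → [r2]0100
Step 5: δ(r2, 0) = (r1, 0, R) → 0[r1]100
Step 6: δ(r1, 1) = (r2, 1, L) → [r2]0100

After 6 steps, the tape (ignoring leading/trailing blanks) is: 0100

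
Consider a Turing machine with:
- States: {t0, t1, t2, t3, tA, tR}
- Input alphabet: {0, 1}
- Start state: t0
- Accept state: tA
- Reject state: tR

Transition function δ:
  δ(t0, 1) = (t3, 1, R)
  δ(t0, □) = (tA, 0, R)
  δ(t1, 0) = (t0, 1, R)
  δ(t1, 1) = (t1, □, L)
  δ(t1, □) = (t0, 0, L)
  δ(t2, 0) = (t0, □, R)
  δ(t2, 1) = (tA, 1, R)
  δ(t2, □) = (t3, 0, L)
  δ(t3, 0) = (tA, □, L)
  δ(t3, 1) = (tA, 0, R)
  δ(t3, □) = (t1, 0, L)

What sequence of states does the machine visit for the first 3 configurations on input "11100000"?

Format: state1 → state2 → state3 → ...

Execution trace:
Initial: [t0]11100000
Step 1: δ(t0, 1) = (t3, 1, R) → 1[t3]1100000
Step 2: δ(t3, 1) = (tA, 0, R) → 10[tA]100000

The machine reaches the accept state tA and halts.

State sequence: t0 → t3 → tA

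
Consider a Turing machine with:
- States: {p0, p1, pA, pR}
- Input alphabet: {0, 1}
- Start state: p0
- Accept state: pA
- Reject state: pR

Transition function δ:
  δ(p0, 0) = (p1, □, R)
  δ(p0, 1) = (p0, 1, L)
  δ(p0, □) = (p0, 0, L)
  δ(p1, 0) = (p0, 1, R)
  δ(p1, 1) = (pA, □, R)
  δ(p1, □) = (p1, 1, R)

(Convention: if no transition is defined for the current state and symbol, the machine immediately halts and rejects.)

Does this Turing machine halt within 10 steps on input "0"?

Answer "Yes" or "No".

Execution trace:
Initial: [p0]0
Step 1: δ(p0, 0) = (p1, □, R) → □[p1]□
Step 2: δ(p1, □) = (p1, 1, R) → □1[p1]□
Step 3: δ(p1, □) = (p1, 1, R) → □11[p1]□
Step 4: δ(p1, □) = (p1, 1, R) → □111[p1]□
Step 5: δ(p1, □) = (p1, 1, R) → □1111[p1]□
Step 6: δ(p1, □) = (p1, 1, R) → □11111[p1]□
Step 7: δ(p1, □) = (p1, 1, R) → □111111[p1]□
Step 8: δ(p1, □) = (p1, 1, R) → □1111111[p1]□
Step 9: δ(p1, □) = (p1, 1, R) → □11111111[p1]□
Step 10: δ(p1, □) = (p1, 1, R) → □111111111[p1]□

The machine has not reached a halting state after 10 steps.
The machine did not halt within the 10-step bound.

Answer: No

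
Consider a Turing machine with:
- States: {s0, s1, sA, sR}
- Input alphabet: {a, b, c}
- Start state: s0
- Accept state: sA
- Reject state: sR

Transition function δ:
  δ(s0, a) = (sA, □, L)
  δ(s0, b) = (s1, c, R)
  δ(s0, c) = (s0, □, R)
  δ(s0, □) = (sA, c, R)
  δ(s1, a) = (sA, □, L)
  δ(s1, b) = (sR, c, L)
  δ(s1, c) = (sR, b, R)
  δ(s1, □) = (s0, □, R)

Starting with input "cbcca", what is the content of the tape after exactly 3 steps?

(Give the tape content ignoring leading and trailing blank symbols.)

Execution trace:
Initial: [s0]cbcca
Step 1: δ(s0, c) = (s0, □, R) → □[s0]bcca
Step 2: δ(s0, b) = (s1, c, R) → □c[s1]cca
Step 3: δ(s1, c) = (sR, b, R) → □cb[sR]ca

The machine reaches the reject state sR and halts.

After 3 steps, the tape (ignoring leading/trailing blanks) is: cbca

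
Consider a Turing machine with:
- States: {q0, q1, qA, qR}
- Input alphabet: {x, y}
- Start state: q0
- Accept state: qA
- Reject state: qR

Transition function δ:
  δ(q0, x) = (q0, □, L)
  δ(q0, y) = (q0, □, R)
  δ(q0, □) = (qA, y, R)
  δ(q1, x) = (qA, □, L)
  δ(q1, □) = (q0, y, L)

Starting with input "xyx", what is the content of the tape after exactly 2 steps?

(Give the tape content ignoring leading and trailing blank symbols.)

Execution trace:
Initial: [q0]xyx
Step 1: δ(q0, x) = (q0, □, L) → [q0]□□yx
Step 2: δ(q0, □) = (qA, y, R) → y[qA]□yx

The machine reaches the accept state qA and halts.

After 2 steps, the tape (ignoring leading/trailing blanks) is: y□yx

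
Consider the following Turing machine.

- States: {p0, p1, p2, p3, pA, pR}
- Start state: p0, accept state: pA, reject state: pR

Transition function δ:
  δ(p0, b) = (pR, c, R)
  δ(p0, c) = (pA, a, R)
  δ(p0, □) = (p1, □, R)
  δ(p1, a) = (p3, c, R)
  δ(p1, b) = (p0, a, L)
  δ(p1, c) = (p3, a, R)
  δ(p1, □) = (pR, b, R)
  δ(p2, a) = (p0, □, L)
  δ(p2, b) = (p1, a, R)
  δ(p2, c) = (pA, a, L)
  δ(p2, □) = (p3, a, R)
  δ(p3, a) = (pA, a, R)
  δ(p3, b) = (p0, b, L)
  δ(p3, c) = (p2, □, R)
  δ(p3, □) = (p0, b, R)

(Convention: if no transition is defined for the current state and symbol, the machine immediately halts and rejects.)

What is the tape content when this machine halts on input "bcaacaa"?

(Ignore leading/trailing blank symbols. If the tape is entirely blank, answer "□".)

Execution trace:
Initial: [p0]bcaacaa
Step 1: δ(p0, b) = (pR, c, R) → c[pR]caacaa

The machine reaches the reject state pR and halts.

Final tape (ignoring leading/trailing blanks): ccaacaa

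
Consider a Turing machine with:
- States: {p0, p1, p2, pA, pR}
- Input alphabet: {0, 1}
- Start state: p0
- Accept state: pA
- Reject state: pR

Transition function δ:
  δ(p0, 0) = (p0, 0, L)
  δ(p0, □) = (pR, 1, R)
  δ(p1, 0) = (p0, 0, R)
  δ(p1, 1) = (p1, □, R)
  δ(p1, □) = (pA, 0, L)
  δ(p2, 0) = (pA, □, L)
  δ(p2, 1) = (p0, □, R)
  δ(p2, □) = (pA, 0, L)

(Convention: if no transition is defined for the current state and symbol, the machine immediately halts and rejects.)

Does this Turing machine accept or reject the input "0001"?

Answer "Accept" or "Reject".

Execution trace:
Initial: [p0]0001
Step 1: δ(p0, 0) = (p0, 0, L) → [p0]□0001
Step 2: δ(p0, □) = (pR, 1, R) → 1[pR]0001

The machine reaches the reject state pR and halts.

Answer: Reject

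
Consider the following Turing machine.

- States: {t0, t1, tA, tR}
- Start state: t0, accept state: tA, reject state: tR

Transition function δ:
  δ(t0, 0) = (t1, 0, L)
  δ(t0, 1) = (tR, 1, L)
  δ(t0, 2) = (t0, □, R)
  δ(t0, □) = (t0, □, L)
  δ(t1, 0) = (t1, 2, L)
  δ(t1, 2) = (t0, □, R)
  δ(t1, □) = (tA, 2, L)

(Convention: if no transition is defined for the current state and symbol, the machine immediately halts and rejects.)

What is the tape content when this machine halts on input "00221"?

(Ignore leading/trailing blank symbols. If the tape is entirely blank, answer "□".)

Execution trace:
Initial: [t0]00221
Step 1: δ(t0, 0) = (t1, 0, L) → [t1]□00221
Step 2: δ(t1, □) = (tA, 2, L) → [tA]□200221

The machine reaches the accept state tA and halts.

Final tape (ignoring leading/trailing blanks): 200221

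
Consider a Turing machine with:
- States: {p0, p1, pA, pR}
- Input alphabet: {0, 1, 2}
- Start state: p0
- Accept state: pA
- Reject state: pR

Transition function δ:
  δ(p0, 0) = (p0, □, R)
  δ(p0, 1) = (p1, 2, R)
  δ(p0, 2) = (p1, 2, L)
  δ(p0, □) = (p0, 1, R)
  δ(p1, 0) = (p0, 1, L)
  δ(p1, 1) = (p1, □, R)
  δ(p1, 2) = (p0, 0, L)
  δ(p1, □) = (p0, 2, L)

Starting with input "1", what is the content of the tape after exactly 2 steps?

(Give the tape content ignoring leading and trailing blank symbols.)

Execution trace:
Initial: [p0]1
Step 1: δ(p0, 1) = (p1, 2, R) → 2[p1]□
Step 2: δ(p1, □) = (p0, 2, L) → [p0]22

After 2 steps, the tape (ignoring leading/trailing blanks) is: 22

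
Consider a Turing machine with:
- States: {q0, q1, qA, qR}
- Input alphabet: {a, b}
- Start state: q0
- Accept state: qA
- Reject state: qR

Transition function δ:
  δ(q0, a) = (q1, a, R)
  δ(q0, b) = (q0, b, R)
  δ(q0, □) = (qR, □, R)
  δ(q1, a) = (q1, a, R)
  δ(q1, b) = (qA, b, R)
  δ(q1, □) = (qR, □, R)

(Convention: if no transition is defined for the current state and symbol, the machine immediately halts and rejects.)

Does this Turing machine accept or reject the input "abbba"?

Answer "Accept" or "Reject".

Execution trace:
Initial: [q0]abbba
Step 1: δ(q0, a) = (q1, a, R) → a[q1]bbba
Step 2: δ(q1, b) = (qA, b, R) → ab[qA]bba

The machine reaches the accept state qA and halts.

Answer: Accept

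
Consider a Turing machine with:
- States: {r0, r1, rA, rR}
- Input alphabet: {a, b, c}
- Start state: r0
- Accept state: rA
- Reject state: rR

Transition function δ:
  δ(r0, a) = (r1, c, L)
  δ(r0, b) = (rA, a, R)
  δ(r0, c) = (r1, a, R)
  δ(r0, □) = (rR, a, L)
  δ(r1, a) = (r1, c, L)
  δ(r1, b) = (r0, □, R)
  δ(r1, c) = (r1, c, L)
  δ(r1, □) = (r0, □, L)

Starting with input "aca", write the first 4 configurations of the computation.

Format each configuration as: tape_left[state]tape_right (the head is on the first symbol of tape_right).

Transitions applied:
Step 1: δ(r0, a) = (r1, c, L)
Step 2: δ(r1, □) = (r0, □, L)
Step 3: δ(r0, □) = (rR, a, L)

The first 4 configurations are:
[r0]aca ⊢ [r1]□cca ⊢ [r0]□□cca ⊢ [rR]□a□cca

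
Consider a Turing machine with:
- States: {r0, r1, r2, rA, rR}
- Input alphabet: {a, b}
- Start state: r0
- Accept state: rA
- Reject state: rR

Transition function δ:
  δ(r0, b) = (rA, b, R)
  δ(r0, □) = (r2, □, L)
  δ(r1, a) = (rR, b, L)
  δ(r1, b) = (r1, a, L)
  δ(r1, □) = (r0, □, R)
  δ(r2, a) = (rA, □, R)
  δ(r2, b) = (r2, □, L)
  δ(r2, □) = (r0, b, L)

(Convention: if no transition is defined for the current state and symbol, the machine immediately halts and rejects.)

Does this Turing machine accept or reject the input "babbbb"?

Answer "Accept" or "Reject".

Execution trace:
Initial: [r0]babbbb
Step 1: δ(r0, b) = (rA, b, R) → b[rA]abbbb

The machine reaches the accept state rA and halts.

Answer: Accept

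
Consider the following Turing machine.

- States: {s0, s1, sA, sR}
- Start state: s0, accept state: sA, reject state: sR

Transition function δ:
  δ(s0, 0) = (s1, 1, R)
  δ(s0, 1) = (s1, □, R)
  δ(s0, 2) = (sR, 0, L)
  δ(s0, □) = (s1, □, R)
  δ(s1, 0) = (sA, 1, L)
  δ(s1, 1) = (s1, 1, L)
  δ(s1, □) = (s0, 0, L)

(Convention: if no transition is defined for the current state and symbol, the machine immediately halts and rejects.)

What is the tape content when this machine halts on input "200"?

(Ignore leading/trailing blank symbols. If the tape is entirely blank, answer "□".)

Execution trace:
Initial: [s0]200
Step 1: δ(s0, 2) = (sR, 0, L) → [sR]□000

The machine reaches the reject state sR and halts.

Final tape (ignoring leading/trailing blanks): 000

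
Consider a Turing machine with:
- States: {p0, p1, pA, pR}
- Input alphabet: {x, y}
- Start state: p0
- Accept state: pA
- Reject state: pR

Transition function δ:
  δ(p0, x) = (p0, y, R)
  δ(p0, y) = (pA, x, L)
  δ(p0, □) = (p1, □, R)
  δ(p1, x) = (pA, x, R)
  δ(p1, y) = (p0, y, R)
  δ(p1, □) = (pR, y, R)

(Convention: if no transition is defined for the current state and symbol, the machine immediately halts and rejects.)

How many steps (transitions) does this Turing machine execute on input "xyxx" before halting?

Execution trace:
Initial: [p0]xyxx
Step 1: δ(p0, x) = (p0, y, R) → y[p0]yxx
Step 2: δ(p0, y) = (pA, x, L) → [pA]yxxx

The machine reaches the accept state pA and halts.

The machine executed 2 steps before halting.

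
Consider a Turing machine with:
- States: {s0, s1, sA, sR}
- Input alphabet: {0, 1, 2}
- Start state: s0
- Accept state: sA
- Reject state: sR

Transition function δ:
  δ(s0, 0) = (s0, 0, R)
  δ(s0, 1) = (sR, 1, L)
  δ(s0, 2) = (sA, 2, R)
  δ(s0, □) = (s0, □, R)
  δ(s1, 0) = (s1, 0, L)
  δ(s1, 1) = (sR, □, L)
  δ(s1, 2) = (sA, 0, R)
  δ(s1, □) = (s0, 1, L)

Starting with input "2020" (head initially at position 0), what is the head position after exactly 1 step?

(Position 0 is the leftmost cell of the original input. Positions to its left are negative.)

Execution trace (head position shown):
Step 0: [s0]2020  (head at position 0)
Step 1: move right → 2[sA]020  (head at position 1)

After 1 step, the head is at position 1.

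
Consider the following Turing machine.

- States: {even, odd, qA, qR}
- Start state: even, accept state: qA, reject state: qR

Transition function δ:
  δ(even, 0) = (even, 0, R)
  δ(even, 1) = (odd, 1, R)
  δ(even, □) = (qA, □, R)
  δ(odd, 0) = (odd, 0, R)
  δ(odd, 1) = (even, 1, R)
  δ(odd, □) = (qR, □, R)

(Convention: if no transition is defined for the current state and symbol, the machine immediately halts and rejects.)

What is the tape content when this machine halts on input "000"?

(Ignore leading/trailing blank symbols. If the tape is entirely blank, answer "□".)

Execution trace:
Initial: [even]000
Step 1: δ(even, 0) = (even, 0, R) → 0[even]00
Step 2: δ(even, 0) = (even, 0, R) → 00[even]0
Step 3: δ(even, 0) = (even, 0, R) → 000[even]□
Step 4: δ(even, □) = (qA, □, R) → 000□[qA]□

The machine reaches the accept state qA and halts.

Final tape (ignoring leading/trailing blanks): 000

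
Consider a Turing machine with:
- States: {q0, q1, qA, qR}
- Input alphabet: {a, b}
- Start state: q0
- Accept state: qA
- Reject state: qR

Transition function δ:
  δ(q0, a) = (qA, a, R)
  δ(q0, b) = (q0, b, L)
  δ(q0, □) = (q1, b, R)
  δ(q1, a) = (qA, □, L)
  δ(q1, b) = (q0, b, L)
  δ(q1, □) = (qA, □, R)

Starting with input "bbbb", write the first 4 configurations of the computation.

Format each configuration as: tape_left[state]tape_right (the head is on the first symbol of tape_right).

Transitions applied:
Step 1: δ(q0, b) = (q0, b, L)
Step 2: δ(q0, □) = (q1, b, R)
Step 3: δ(q1, b) = (q0, b, L)

The first 4 configurations are:
[q0]bbbb ⊢ [q0]□bbbb ⊢ b[q1]bbbb ⊢ [q0]bbbbb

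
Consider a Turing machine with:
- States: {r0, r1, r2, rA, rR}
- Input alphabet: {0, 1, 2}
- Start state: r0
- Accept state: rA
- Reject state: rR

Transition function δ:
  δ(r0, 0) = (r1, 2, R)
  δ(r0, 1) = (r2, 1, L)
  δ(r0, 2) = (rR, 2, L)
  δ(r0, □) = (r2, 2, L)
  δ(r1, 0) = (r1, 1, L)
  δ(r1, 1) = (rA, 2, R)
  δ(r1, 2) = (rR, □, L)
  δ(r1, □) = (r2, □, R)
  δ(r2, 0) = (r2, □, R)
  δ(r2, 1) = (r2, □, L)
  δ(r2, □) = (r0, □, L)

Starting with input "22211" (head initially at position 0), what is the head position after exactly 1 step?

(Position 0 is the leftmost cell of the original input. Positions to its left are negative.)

Execution trace (head position shown):
Step 0: [r0]22211  (head at position 0)
Step 1: move left → [rR]□22211  (head at position -1)

After 1 step, the head is at position -1.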